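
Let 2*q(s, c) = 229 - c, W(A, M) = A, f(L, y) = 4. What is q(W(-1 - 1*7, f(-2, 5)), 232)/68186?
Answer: -3/136372 ≈ -2.1999e-5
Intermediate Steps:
q(s, c) = 229/2 - c/2 (q(s, c) = (229 - c)/2 = 229/2 - c/2)
q(W(-1 - 1*7, f(-2, 5)), 232)/68186 = (229/2 - 1/2*232)/68186 = (229/2 - 116)*(1/68186) = -3/2*1/68186 = -3/136372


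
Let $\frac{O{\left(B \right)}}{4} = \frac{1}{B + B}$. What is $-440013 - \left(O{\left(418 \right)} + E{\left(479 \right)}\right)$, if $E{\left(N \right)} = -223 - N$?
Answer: $- \frac{91816000}{209} \approx -4.3931 \cdot 10^{5}$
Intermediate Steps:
$O{\left(B \right)} = \frac{2}{B}$ ($O{\left(B \right)} = \frac{4}{B + B} = \frac{4}{2 B} = 4 \frac{1}{2 B} = \frac{2}{B}$)
$-440013 - \left(O{\left(418 \right)} + E{\left(479 \right)}\right) = -440013 - \left(\frac{2}{418} - 702\right) = -440013 - \left(2 \cdot \frac{1}{418} - 702\right) = -440013 - \left(\frac{1}{209} - 702\right) = -440013 - - \frac{146717}{209} = -440013 + \frac{146717}{209} = - \frac{91816000}{209}$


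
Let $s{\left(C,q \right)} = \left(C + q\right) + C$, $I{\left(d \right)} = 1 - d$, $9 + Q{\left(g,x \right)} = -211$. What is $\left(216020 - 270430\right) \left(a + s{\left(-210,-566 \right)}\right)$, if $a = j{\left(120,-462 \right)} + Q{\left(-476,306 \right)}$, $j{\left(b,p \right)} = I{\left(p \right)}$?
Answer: $40426630$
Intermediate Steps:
$Q{\left(g,x \right)} = -220$ ($Q{\left(g,x \right)} = -9 - 211 = -220$)
$j{\left(b,p \right)} = 1 - p$
$s{\left(C,q \right)} = q + 2 C$
$a = 243$ ($a = \left(1 - -462\right) - 220 = \left(1 + 462\right) - 220 = 463 - 220 = 243$)
$\left(216020 - 270430\right) \left(a + s{\left(-210,-566 \right)}\right) = \left(216020 - 270430\right) \left(243 + \left(-566 + 2 \left(-210\right)\right)\right) = - 54410 \left(243 - 986\right) = \left(-54410\right) \left(-743\right) = 40426630$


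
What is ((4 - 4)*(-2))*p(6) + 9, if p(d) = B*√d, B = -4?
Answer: 9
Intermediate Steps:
p(d) = -4*√d
((4 - 4)*(-2))*p(6) + 9 = ((4 - 4)*(-2))*(-4*√6) + 9 = (0*(-2))*(-4*√6) + 9 = 0*(-4*√6) + 9 = 0 + 9 = 9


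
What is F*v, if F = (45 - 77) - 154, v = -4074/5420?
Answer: 189441/1355 ≈ 139.81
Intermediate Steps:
v = -2037/2710 (v = -4074*1/5420 = -2037/2710 ≈ -0.75166)
F = -186 (F = -32 - 154 = -186)
F*v = -186*(-2037/2710) = 189441/1355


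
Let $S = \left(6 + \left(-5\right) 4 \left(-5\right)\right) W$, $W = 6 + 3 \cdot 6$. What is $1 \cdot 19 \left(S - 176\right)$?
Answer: $44992$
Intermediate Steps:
$W = 24$ ($W = 6 + 18 = 24$)
$S = 2544$ ($S = \left(6 + \left(-5\right) 4 \left(-5\right)\right) 24 = \left(6 - -100\right) 24 = \left(6 + 100\right) 24 = 106 \cdot 24 = 2544$)
$1 \cdot 19 \left(S - 176\right) = 1 \cdot 19 \left(2544 - 176\right) = 19 \cdot 2368 = 44992$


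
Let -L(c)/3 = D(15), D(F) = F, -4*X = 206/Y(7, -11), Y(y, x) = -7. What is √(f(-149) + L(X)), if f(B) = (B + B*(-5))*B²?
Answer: √13231751 ≈ 3637.5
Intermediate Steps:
X = 103/14 (X = -103/(2*(-7)) = -103*(-1)/(2*7) = -¼*(-206/7) = 103/14 ≈ 7.3571)
L(c) = -45 (L(c) = -3*15 = -45)
f(B) = -4*B³ (f(B) = (B - 5*B)*B² = (-4*B)*B² = -4*B³)
√(f(-149) + L(X)) = √(-4*(-149)³ - 45) = √(-4*(-3307949) - 45) = √(13231796 - 45) = √13231751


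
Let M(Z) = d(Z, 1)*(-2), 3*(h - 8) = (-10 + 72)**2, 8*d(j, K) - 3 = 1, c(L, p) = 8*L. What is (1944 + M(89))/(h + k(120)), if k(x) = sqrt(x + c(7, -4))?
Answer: 5636643/3739960 - 17487*sqrt(11)/3739960 ≈ 1.4916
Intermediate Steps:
d(j, K) = 1/2 (d(j, K) = 3/8 + (1/8)*1 = 3/8 + 1/8 = 1/2)
h = 3868/3 (h = 8 + (-10 + 72)**2/3 = 8 + (1/3)*62**2 = 8 + (1/3)*3844 = 8 + 3844/3 = 3868/3 ≈ 1289.3)
M(Z) = -1 (M(Z) = (1/2)*(-2) = -1)
k(x) = sqrt(56 + x) (k(x) = sqrt(x + 8*7) = sqrt(x + 56) = sqrt(56 + x))
(1944 + M(89))/(h + k(120)) = (1944 - 1)/(3868/3 + sqrt(56 + 120)) = 1943/(3868/3 + sqrt(176)) = 1943/(3868/3 + 4*sqrt(11))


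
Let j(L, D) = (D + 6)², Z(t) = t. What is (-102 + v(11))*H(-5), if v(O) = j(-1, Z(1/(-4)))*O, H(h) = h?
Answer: -20935/16 ≈ -1308.4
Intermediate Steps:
j(L, D) = (6 + D)²
v(O) = 529*O/16 (v(O) = (6 + 1/(-4))²*O = (6 - ¼)²*O = (23/4)²*O = 529*O/16)
(-102 + v(11))*H(-5) = (-102 + (529/16)*11)*(-5) = (-102 + 5819/16)*(-5) = (4187/16)*(-5) = -20935/16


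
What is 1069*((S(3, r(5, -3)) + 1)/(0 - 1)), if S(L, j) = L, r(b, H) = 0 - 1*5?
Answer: -4276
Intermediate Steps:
r(b, H) = -5 (r(b, H) = 0 - 5 = -5)
1069*((S(3, r(5, -3)) + 1)/(0 - 1)) = 1069*((3 + 1)/(0 - 1)) = 1069*(4/(-1)) = 1069*(4*(-1)) = 1069*(-4) = -4276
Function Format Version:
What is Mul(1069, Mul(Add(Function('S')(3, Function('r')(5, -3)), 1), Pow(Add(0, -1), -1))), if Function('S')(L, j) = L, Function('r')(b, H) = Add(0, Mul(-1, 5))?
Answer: -4276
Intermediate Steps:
Function('r')(b, H) = -5 (Function('r')(b, H) = Add(0, -5) = -5)
Mul(1069, Mul(Add(Function('S')(3, Function('r')(5, -3)), 1), Pow(Add(0, -1), -1))) = Mul(1069, Mul(Add(3, 1), Pow(Add(0, -1), -1))) = Mul(1069, Mul(4, Pow(-1, -1))) = Mul(1069, Mul(4, -1)) = Mul(1069, -4) = -4276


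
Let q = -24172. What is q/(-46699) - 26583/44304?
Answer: -56827743/689650832 ≈ -0.082401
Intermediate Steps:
q/(-46699) - 26583/44304 = -24172/(-46699) - 26583/44304 = -24172*(-1/46699) - 26583*1/44304 = 24172/46699 - 8861/14768 = -56827743/689650832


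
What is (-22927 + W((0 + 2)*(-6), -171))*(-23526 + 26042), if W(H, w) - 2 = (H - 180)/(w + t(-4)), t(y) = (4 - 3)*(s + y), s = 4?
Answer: -3287559076/57 ≈ -5.7676e+7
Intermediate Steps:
t(y) = 4 + y (t(y) = (4 - 3)*(4 + y) = 1*(4 + y) = 4 + y)
W(H, w) = 2 + (-180 + H)/w (W(H, w) = 2 + (H - 180)/(w + (4 - 4)) = 2 + (-180 + H)/(w + 0) = 2 + (-180 + H)/w)
(-22927 + W((0 + 2)*(-6), -171))*(-23526 + 26042) = (-22927 + (-180 + (0 + 2)*(-6) + 2*(-171))/(-171))*(-23526 + 26042) = (-22927 - (-180 + 2*(-6) - 342)/171)*2516 = (-22927 - (-180 - 12 - 342)/171)*2516 = (-22927 - 1/171*(-534))*2516 = (-22927 + 178/57)*2516 = -1306661/57*2516 = -3287559076/57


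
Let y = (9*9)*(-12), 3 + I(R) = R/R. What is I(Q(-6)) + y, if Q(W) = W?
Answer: -974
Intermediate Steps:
I(R) = -2 (I(R) = -3 + R/R = -3 + 1 = -2)
y = -972 (y = 81*(-12) = -972)
I(Q(-6)) + y = -2 - 972 = -974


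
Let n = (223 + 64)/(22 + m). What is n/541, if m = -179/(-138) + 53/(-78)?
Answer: 257439/10975808 ≈ 0.023455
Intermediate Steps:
m = 554/897 (m = -179*(-1/138) + 53*(-1/78) = 179/138 - 53/78 = 554/897 ≈ 0.61761)
n = 257439/20288 (n = (223 + 64)/(22 + 554/897) = 287/(20288/897) = 287*(897/20288) = 257439/20288 ≈ 12.689)
n/541 = (257439/20288)/541 = (257439/20288)*(1/541) = 257439/10975808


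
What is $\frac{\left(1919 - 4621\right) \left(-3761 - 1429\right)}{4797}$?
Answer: $\frac{4674460}{1599} \approx 2923.4$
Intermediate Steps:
$\frac{\left(1919 - 4621\right) \left(-3761 - 1429\right)}{4797} = - 2702 \left(-3761 - 1429\right) \frac{1}{4797} = \left(-2702\right) \left(-5190\right) \frac{1}{4797} = 14023380 \cdot \frac{1}{4797} = \frac{4674460}{1599}$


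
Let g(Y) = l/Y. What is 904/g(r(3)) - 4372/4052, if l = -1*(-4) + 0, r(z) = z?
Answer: 685721/1013 ≈ 676.92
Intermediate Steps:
l = 4 (l = 4 + 0 = 4)
g(Y) = 4/Y
904/g(r(3)) - 4372/4052 = 904/((4/3)) - 4372/4052 = 904/((4*(1/3))) - 4372*1/4052 = 904/(4/3) - 1093/1013 = 904*(3/4) - 1093/1013 = 678 - 1093/1013 = 685721/1013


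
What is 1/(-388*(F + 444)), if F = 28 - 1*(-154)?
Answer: -1/242888 ≈ -4.1171e-6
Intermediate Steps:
F = 182 (F = 28 + 154 = 182)
1/(-388*(F + 444)) = 1/(-388*(182 + 444)) = 1/(-388*626) = 1/(-242888) = -1/242888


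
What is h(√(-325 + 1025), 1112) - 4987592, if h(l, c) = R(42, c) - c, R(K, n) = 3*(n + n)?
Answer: -4982032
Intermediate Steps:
R(K, n) = 6*n (R(K, n) = 3*(2*n) = 6*n)
h(l, c) = 5*c (h(l, c) = 6*c - c = 5*c)
h(√(-325 + 1025), 1112) - 4987592 = 5*1112 - 4987592 = 5560 - 4987592 = -4982032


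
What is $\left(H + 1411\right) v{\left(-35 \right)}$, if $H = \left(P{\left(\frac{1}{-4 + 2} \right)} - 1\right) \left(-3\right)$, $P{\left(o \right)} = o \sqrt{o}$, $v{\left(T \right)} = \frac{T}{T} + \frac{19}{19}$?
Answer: $2828 + \frac{3 i \sqrt{2}}{2} \approx 2828.0 + 2.1213 i$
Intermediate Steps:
$v{\left(T \right)} = 2$ ($v{\left(T \right)} = 1 + 19 \cdot \frac{1}{19} = 1 + 1 = 2$)
$P{\left(o \right)} = o^{\frac{3}{2}}$
$H = 3 + \frac{3 i \sqrt{2}}{4}$ ($H = \left(\left(\frac{1}{-4 + 2}\right)^{\frac{3}{2}} - 1\right) \left(-3\right) = \left(\left(\frac{1}{-2}\right)^{\frac{3}{2}} - 1\right) \left(-3\right) = \left(\left(- \frac{1}{2}\right)^{\frac{3}{2}} - 1\right) \left(-3\right) = \left(- \frac{i \sqrt{2}}{4} - 1\right) \left(-3\right) = \left(-1 - \frac{i \sqrt{2}}{4}\right) \left(-3\right) = 3 + \frac{3 i \sqrt{2}}{4} \approx 3.0 + 1.0607 i$)
$\left(H + 1411\right) v{\left(-35 \right)} = \left(\left(3 + \frac{3 i \sqrt{2}}{4}\right) + 1411\right) 2 = \left(1414 + \frac{3 i \sqrt{2}}{4}\right) 2 = 2828 + \frac{3 i \sqrt{2}}{2}$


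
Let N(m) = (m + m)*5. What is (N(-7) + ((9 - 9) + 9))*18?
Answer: -1098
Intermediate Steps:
N(m) = 10*m (N(m) = (2*m)*5 = 10*m)
(N(-7) + ((9 - 9) + 9))*18 = (10*(-7) + ((9 - 9) + 9))*18 = (-70 + (0 + 9))*18 = (-70 + 9)*18 = -61*18 = -1098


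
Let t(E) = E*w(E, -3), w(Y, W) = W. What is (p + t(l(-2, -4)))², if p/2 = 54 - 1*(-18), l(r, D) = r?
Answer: 22500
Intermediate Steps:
p = 144 (p = 2*(54 - 1*(-18)) = 2*(54 + 18) = 2*72 = 144)
t(E) = -3*E (t(E) = E*(-3) = -3*E)
(p + t(l(-2, -4)))² = (144 - 3*(-2))² = (144 + 6)² = 150² = 22500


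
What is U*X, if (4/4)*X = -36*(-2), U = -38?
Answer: -2736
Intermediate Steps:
X = 72 (X = -36*(-2) = 72)
U*X = -38*72 = -2736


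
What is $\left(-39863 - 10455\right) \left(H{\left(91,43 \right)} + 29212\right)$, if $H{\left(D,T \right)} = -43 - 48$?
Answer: $-1465310478$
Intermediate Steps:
$H{\left(D,T \right)} = -91$
$\left(-39863 - 10455\right) \left(H{\left(91,43 \right)} + 29212\right) = \left(-39863 - 10455\right) \left(-91 + 29212\right) = \left(-50318\right) 29121 = -1465310478$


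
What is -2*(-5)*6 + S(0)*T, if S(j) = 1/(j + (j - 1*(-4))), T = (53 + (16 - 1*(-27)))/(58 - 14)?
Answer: 666/11 ≈ 60.545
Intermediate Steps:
T = 24/11 (T = (53 + (16 + 27))/44 = (53 + 43)*(1/44) = 96*(1/44) = 24/11 ≈ 2.1818)
S(j) = 1/(4 + 2*j) (S(j) = 1/(j + (j + 4)) = 1/(j + (4 + j)) = 1/(4 + 2*j))
-2*(-5)*6 + S(0)*T = -2*(-5)*6 + (1/(2*(2 + 0)))*(24/11) = 10*6 + ((1/2)/2)*(24/11) = 60 + ((1/2)*(1/2))*(24/11) = 60 + (1/4)*(24/11) = 60 + 6/11 = 666/11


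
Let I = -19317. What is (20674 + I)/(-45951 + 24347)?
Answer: -1357/21604 ≈ -0.062812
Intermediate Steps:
(20674 + I)/(-45951 + 24347) = (20674 - 19317)/(-45951 + 24347) = 1357/(-21604) = 1357*(-1/21604) = -1357/21604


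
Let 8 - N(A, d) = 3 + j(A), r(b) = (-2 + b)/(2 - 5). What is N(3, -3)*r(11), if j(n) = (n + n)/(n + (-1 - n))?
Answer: -33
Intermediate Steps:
r(b) = 2/3 - b/3 (r(b) = (-2 + b)/(-3) = (-2 + b)*(-1/3) = 2/3 - b/3)
j(n) = -2*n (j(n) = (2*n)/(-1) = (2*n)*(-1) = -2*n)
N(A, d) = 5 + 2*A (N(A, d) = 8 - (3 - 2*A) = 8 + (-3 + 2*A) = 5 + 2*A)
N(3, -3)*r(11) = (5 + 2*3)*(2/3 - 1/3*11) = (5 + 6)*(2/3 - 11/3) = 11*(-3) = -33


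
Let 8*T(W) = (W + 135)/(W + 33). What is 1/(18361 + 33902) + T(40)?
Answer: 9146609/30521592 ≈ 0.29968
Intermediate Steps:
T(W) = (135 + W)/(8*(33 + W)) (T(W) = ((W + 135)/(W + 33))/8 = ((135 + W)/(33 + W))/8 = (135 + W)/(8*(33 + W)))
1/(18361 + 33902) + T(40) = 1/(18361 + 33902) + (135 + 40)/(8*(33 + 40)) = 1/52263 + (⅛)*175/73 = 1/52263 + (⅛)*(1/73)*175 = 1/52263 + 175/584 = 9146609/30521592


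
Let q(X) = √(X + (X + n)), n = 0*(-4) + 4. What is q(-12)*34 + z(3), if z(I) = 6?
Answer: 6 + 68*I*√5 ≈ 6.0 + 152.05*I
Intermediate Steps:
n = 4 (n = 0 + 4 = 4)
q(X) = √(4 + 2*X) (q(X) = √(X + (X + 4)) = √(X + (4 + X)) = √(4 + 2*X))
q(-12)*34 + z(3) = √(4 + 2*(-12))*34 + 6 = √(4 - 24)*34 + 6 = √(-20)*34 + 6 = (2*I*√5)*34 + 6 = 68*I*√5 + 6 = 6 + 68*I*√5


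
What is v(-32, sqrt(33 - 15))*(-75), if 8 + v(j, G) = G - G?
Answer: 600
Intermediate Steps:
v(j, G) = -8 (v(j, G) = -8 + (G - G) = -8 + 0 = -8)
v(-32, sqrt(33 - 15))*(-75) = -8*(-75) = 600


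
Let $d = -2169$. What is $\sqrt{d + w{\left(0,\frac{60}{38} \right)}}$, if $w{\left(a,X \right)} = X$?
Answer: $\frac{i \sqrt{782439}}{19} \approx 46.556 i$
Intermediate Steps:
$\sqrt{d + w{\left(0,\frac{60}{38} \right)}} = \sqrt{-2169 + \frac{60}{38}} = \sqrt{-2169 + 60 \cdot \frac{1}{38}} = \sqrt{-2169 + \frac{30}{19}} = \sqrt{- \frac{41181}{19}} = \frac{i \sqrt{782439}}{19}$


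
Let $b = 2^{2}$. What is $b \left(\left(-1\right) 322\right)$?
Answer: $-1288$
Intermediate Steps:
$b = 4$
$b \left(\left(-1\right) 322\right) = 4 \left(\left(-1\right) 322\right) = 4 \left(-322\right) = -1288$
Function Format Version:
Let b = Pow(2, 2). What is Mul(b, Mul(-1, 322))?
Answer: -1288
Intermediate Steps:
b = 4
Mul(b, Mul(-1, 322)) = Mul(4, Mul(-1, 322)) = Mul(4, -322) = -1288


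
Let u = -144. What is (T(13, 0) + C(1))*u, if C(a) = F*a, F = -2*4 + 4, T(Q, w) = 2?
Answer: 288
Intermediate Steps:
F = -4 (F = -8 + 4 = -4)
C(a) = -4*a
(T(13, 0) + C(1))*u = (2 - 4*1)*(-144) = (2 - 4)*(-144) = -2*(-144) = 288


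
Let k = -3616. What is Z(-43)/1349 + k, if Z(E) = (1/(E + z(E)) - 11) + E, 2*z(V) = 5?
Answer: -395121080/109269 ≈ -3616.0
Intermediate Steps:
z(V) = 5/2 (z(V) = (1/2)*5 = 5/2)
Z(E) = -11 + E + 1/(5/2 + E) (Z(E) = (1/(E + 5/2) - 11) + E = (1/(5/2 + E) - 11) + E = (-11 + 1/(5/2 + E)) + E = -11 + E + 1/(5/2 + E))
Z(-43)/1349 + k = ((-53 - 17*(-43) + 2*(-43)**2)/(5 + 2*(-43)))/1349 - 3616 = ((-53 + 731 + 2*1849)/(5 - 86))*(1/1349) - 3616 = ((-53 + 731 + 3698)/(-81))*(1/1349) - 3616 = -1/81*4376*(1/1349) - 3616 = -4376/81*1/1349 - 3616 = -4376/109269 - 3616 = -395121080/109269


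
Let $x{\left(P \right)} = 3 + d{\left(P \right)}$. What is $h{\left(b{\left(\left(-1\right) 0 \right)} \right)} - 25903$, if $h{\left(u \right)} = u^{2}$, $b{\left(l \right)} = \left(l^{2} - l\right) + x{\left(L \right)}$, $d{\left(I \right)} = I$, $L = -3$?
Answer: $-25903$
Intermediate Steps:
$x{\left(P \right)} = 3 + P$
$b{\left(l \right)} = l^{2} - l$ ($b{\left(l \right)} = \left(l^{2} - l\right) + \left(3 - 3\right) = \left(l^{2} - l\right) + 0 = l^{2} - l$)
$h{\left(b{\left(\left(-1\right) 0 \right)} \right)} - 25903 = \left(\left(-1\right) 0 \left(-1 - 0\right)\right)^{2} - 25903 = \left(0 \left(-1 + 0\right)\right)^{2} - 25903 = \left(0 \left(-1\right)\right)^{2} - 25903 = 0^{2} - 25903 = 0 - 25903 = -25903$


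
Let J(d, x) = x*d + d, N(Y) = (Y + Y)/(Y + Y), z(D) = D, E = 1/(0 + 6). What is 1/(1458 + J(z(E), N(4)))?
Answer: 3/4375 ≈ 0.00068571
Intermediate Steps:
E = ⅙ (E = 1/6 = ⅙ ≈ 0.16667)
N(Y) = 1 (N(Y) = (2*Y)/((2*Y)) = (2*Y)*(1/(2*Y)) = 1)
J(d, x) = d + d*x (J(d, x) = d*x + d = d + d*x)
1/(1458 + J(z(E), N(4))) = 1/(1458 + (1 + 1)/6) = 1/(1458 + (⅙)*2) = 1/(1458 + ⅓) = 1/(4375/3) = 3/4375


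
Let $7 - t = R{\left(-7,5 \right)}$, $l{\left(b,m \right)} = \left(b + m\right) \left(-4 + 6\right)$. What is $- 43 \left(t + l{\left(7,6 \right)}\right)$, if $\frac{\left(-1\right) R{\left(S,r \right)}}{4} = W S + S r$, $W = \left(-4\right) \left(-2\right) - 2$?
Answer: $11825$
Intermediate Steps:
$W = 6$ ($W = 8 - 2 = 6$)
$l{\left(b,m \right)} = 2 b + 2 m$ ($l{\left(b,m \right)} = \left(b + m\right) 2 = 2 b + 2 m$)
$R{\left(S,r \right)} = - 24 S - 4 S r$ ($R{\left(S,r \right)} = - 4 \left(6 S + S r\right) = - 24 S - 4 S r$)
$t = -301$ ($t = 7 - \left(-4\right) \left(-7\right) \left(6 + 5\right) = 7 - \left(-4\right) \left(-7\right) 11 = 7 - 308 = -301$)
$- 43 \left(t + l{\left(7,6 \right)}\right) = - 43 \left(-301 + \left(2 \cdot 7 + 2 \cdot 6\right)\right) = - 43 \left(-301 + \left(14 + 12\right)\right) = - 43 \left(-301 + 26\right) = \left(-43\right) \left(-275\right) = 11825$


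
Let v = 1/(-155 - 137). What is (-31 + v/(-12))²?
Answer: 11798956129/12278016 ≈ 960.98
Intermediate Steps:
v = -1/292 (v = 1/(-292) = -1/292 ≈ -0.0034247)
(-31 + v/(-12))² = (-31 - 1/292/(-12))² = (-31 - 1/292*(-1/12))² = (-31 + 1/3504)² = (-108623/3504)² = 11798956129/12278016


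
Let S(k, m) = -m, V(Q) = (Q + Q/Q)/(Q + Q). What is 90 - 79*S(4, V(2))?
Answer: 597/4 ≈ 149.25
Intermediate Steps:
V(Q) = (1 + Q)/(2*Q) (V(Q) = (Q + 1)/((2*Q)) = (1 + Q)*(1/(2*Q)) = (1 + Q)/(2*Q))
90 - 79*S(4, V(2)) = 90 - (-79)*(½)*(1 + 2)/2 = 90 - (-79)*(½)*(½)*3 = 90 - (-79)*3/4 = 90 - 79*(-¾) = 90 + 237/4 = 597/4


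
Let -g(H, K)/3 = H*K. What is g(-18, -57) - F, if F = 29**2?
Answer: -3919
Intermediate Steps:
F = 841
g(H, K) = -3*H*K
g(-18, -57) - F = -3*(-18)*(-57) - 1*841 = -3078 - 841 = -3919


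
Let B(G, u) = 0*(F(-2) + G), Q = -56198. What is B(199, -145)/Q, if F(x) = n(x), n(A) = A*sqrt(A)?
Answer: 0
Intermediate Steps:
n(A) = A**(3/2)
F(x) = x**(3/2)
B(G, u) = 0 (B(G, u) = 0*((-2)**(3/2) + G) = 0*(-2*I*sqrt(2) + G) = 0*(G - 2*I*sqrt(2)) = 0)
B(199, -145)/Q = 0/(-56198) = 0*(-1/56198) = 0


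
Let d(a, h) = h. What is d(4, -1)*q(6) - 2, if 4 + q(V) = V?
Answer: -4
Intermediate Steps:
q(V) = -4 + V
d(4, -1)*q(6) - 2 = -(-4 + 6) - 2 = -1*2 - 2 = -2 - 2 = -4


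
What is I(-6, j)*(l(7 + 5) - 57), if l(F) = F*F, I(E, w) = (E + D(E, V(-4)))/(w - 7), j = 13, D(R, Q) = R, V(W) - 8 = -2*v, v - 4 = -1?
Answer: -174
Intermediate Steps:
v = 3 (v = 4 - 1 = 3)
V(W) = 2 (V(W) = 8 - 2*3 = 8 - 6 = 2)
I(E, w) = 2*E/(-7 + w) (I(E, w) = (E + E)/(w - 7) = (2*E)/(-7 + w) = 2*E/(-7 + w))
l(F) = F**2
I(-6, j)*(l(7 + 5) - 57) = (2*(-6)/(-7 + 13))*((7 + 5)**2 - 57) = (2*(-6)/6)*(12**2 - 57) = (2*(-6)*(1/6))*(144 - 57) = -2*87 = -174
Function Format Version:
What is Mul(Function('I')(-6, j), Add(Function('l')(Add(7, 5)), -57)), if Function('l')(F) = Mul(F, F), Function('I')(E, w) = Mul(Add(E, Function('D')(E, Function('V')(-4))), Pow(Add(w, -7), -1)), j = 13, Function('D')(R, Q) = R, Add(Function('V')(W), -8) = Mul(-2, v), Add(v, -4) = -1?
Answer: -174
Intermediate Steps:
v = 3 (v = Add(4, -1) = 3)
Function('V')(W) = 2 (Function('V')(W) = Add(8, Mul(-2, 3)) = Add(8, -6) = 2)
Function('I')(E, w) = Mul(2, E, Pow(Add(-7, w), -1)) (Function('I')(E, w) = Mul(Add(E, E), Pow(Add(w, -7), -1)) = Mul(Mul(2, E), Pow(Add(-7, w), -1)) = Mul(2, E, Pow(Add(-7, w), -1)))
Function('l')(F) = Pow(F, 2)
Mul(Function('I')(-6, j), Add(Function('l')(Add(7, 5)), -57)) = Mul(Mul(2, -6, Pow(Add(-7, 13), -1)), Add(Pow(Add(7, 5), 2), -57)) = Mul(Mul(2, -6, Pow(6, -1)), Add(Pow(12, 2), -57)) = Mul(Mul(2, -6, Rational(1, 6)), Add(144, -57)) = Mul(-2, 87) = -174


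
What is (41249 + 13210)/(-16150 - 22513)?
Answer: -54459/38663 ≈ -1.4086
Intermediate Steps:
(41249 + 13210)/(-16150 - 22513) = 54459/(-38663) = 54459*(-1/38663) = -54459/38663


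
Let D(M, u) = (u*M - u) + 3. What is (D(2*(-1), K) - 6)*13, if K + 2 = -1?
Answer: 78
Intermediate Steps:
K = -3 (K = -2 - 1 = -3)
D(M, u) = 3 - u + M*u (D(M, u) = (M*u - u) + 3 = (-u + M*u) + 3 = 3 - u + M*u)
(D(2*(-1), K) - 6)*13 = ((3 - 1*(-3) + (2*(-1))*(-3)) - 6)*13 = ((3 + 3 - 2*(-3)) - 6)*13 = ((3 + 3 + 6) - 6)*13 = (12 - 6)*13 = 6*13 = 78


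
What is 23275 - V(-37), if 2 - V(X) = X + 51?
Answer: 23287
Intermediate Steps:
V(X) = -49 - X (V(X) = 2 - (X + 51) = 2 - (51 + X) = 2 + (-51 - X) = -49 - X)
23275 - V(-37) = 23275 - (-49 - 1*(-37)) = 23275 - (-49 + 37) = 23275 - 1*(-12) = 23275 + 12 = 23287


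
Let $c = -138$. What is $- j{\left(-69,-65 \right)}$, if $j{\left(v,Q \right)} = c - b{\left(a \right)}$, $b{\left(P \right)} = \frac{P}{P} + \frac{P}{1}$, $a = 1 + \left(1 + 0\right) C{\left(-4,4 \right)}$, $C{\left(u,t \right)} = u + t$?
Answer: $140$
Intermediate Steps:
$C{\left(u,t \right)} = t + u$
$a = 1$ ($a = 1 + \left(1 + 0\right) \left(4 - 4\right) = 1 + 1 \cdot 0 = 1 + 0 = 1$)
$b{\left(P \right)} = 1 + P$ ($b{\left(P \right)} = 1 + P 1 = 1 + P$)
$j{\left(v,Q \right)} = -140$ ($j{\left(v,Q \right)} = -138 - \left(1 + 1\right) = -138 - 2 = -140$)
$- j{\left(-69,-65 \right)} = \left(-1\right) \left(-140\right) = 140$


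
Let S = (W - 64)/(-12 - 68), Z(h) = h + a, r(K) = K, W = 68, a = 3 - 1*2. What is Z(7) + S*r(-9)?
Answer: 169/20 ≈ 8.4500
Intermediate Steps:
a = 1 (a = 3 - 2 = 1)
Z(h) = 1 + h (Z(h) = h + 1 = 1 + h)
S = -1/20 (S = (68 - 64)/(-12 - 68) = 4/(-80) = 4*(-1/80) = -1/20 ≈ -0.050000)
Z(7) + S*r(-9) = (1 + 7) - 1/20*(-9) = 8 + 9/20 = 169/20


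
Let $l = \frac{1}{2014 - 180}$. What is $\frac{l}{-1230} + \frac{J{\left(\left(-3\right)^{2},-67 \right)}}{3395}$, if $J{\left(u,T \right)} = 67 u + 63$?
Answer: $\frac{8584987}{43762908} \approx 0.19617$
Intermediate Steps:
$J{\left(u,T \right)} = 63 + 67 u$
$l = \frac{1}{1834} \approx 0.00054526$
$\frac{l}{-1230} + \frac{J{\left(\left(-3\right)^{2},-67 \right)}}{3395} = \frac{1}{1834 \left(-1230\right)} + \frac{63 + 67 \left(-3\right)^{2}}{3395} = \frac{1}{1834} \left(- \frac{1}{1230}\right) + \left(63 + 67 \cdot 9\right) \frac{1}{3395} = - \frac{1}{2255820} + \left(63 + 603\right) \frac{1}{3395} = - \frac{1}{2255820} + 666 \cdot \frac{1}{3395} = - \frac{1}{2255820} + \frac{666}{3395} = \frac{8584987}{43762908}$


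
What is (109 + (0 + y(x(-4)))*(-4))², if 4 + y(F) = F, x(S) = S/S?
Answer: 14641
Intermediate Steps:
x(S) = 1
y(F) = -4 + F
(109 + (0 + y(x(-4)))*(-4))² = (109 + (0 + (-4 + 1))*(-4))² = (109 + (0 - 3)*(-4))² = (109 - 3*(-4))² = (109 + 12)² = 121² = 14641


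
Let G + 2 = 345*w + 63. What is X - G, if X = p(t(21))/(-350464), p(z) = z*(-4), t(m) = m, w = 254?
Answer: -7683134635/87616 ≈ -87691.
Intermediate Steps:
G = 87691 (G = -2 + (345*254 + 63) = -2 + (87630 + 63) = -2 + 87693 = 87691)
p(z) = -4*z
X = 21/87616 (X = -4*21/(-350464) = -84*(-1/350464) = 21/87616 ≈ 0.00023968)
X - G = 21/87616 - 1*87691 = 21/87616 - 87691 = -7683134635/87616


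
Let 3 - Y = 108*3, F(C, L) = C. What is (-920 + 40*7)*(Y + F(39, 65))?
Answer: 180480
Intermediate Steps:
Y = -321 (Y = 3 - 108*3 = 3 - 1*324 = 3 - 324 = -321)
(-920 + 40*7)*(Y + F(39, 65)) = (-920 + 40*7)*(-321 + 39) = (-920 + 280)*(-282) = -640*(-282) = 180480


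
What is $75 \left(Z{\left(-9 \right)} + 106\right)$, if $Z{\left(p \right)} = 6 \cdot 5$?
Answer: $10200$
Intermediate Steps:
$Z{\left(p \right)} = 30$
$75 \left(Z{\left(-9 \right)} + 106\right) = 75 \left(30 + 106\right) = 75 \cdot 136 = 10200$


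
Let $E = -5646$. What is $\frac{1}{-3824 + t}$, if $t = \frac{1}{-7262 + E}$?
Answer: $- \frac{12908}{49360193} \approx -0.00026151$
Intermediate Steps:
$t = - \frac{1}{12908}$ ($t = \frac{1}{-7262 - 5646} = \frac{1}{-12908} = - \frac{1}{12908} \approx -7.7471 \cdot 10^{-5}$)
$\frac{1}{-3824 + t} = \frac{1}{-3824 - \frac{1}{12908}} = \frac{1}{- \frac{49360193}{12908}} = - \frac{12908}{49360193}$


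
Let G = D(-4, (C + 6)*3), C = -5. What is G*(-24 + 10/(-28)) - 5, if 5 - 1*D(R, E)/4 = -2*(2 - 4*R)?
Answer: -27997/7 ≈ -3999.6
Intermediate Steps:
D(R, E) = 36 - 32*R (D(R, E) = 20 - (-8)*(2 - 4*R) = 20 - 4*(-4 + 8*R) = 20 + (16 - 32*R) = 36 - 32*R)
G = 164 (G = 36 - 32*(-4) = 36 + 128 = 164)
G*(-24 + 10/(-28)) - 5 = 164*(-24 + 10/(-28)) - 5 = 164*(-24 + 10*(-1/28)) - 5 = 164*(-24 - 5/14) - 5 = 164*(-341/14) - 5 = -27962/7 - 5 = -27997/7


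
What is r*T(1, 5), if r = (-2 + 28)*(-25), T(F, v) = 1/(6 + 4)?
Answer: -65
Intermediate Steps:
T(F, v) = ⅒ (T(F, v) = 1/10 = ⅒)
r = -650 (r = 26*(-25) = -650)
r*T(1, 5) = -650*⅒ = -65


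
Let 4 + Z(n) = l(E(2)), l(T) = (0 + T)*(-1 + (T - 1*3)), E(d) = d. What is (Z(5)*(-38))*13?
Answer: 3952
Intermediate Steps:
l(T) = T*(-4 + T) (l(T) = T*(-1 + (T - 3)) = T*(-1 + (-3 + T)) = T*(-4 + T))
Z(n) = -8 (Z(n) = -4 + 2*(-4 + 2) = -4 + 2*(-2) = -4 - 4 = -8)
(Z(5)*(-38))*13 = -8*(-38)*13 = 304*13 = 3952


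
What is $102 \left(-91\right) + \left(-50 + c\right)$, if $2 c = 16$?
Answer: $-9324$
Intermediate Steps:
$c = 8$ ($c = \frac{1}{2} \cdot 16 = 8$)
$102 \left(-91\right) + \left(-50 + c\right) = 102 \left(-91\right) + \left(-50 + 8\right) = -9282 - 42 = -9324$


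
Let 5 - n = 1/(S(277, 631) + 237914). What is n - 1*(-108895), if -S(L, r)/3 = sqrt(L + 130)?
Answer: 6164074075885786/56603067733 - 3*sqrt(407)/56603067733 ≈ 1.0890e+5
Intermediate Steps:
S(L, r) = -3*sqrt(130 + L) (S(L, r) = -3*sqrt(L + 130) = -3*sqrt(130 + L))
n = 5 - 1/(237914 - 3*sqrt(407)) (n = 5 - 1/(-3*sqrt(130 + 277) + 237914) = 5 - 1/(-3*sqrt(407) + 237914) = 5 - 1/(237914 - 3*sqrt(407)) ≈ 5.0000)
n - 1*(-108895) = (283015100751/56603067733 - 3*sqrt(407)/56603067733) - 1*(-108895) = (283015100751/56603067733 - 3*sqrt(407)/56603067733) + 108895 = 6164074075885786/56603067733 - 3*sqrt(407)/56603067733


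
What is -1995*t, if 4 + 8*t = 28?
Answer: -5985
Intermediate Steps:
t = 3 (t = -1/2 + (1/8)*28 = -1/2 + 7/2 = 3)
-1995*t = -1995*3 = -5985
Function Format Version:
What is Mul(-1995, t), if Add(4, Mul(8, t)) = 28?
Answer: -5985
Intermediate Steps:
t = 3 (t = Add(Rational(-1, 2), Mul(Rational(1, 8), 28)) = Add(Rational(-1, 2), Rational(7, 2)) = 3)
Mul(-1995, t) = Mul(-1995, 3) = -5985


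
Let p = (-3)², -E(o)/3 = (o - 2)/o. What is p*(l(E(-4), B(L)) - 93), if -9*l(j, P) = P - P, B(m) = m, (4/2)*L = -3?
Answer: -837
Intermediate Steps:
L = -3/2 (L = (½)*(-3) = -3/2 ≈ -1.5000)
E(o) = -3*(-2 + o)/o (E(o) = -3*(o - 2)/o = -3*(-2 + o)/o)
l(j, P) = 0 (l(j, P) = -(P - P)/9 = -⅑*0 = 0)
p = 9
p*(l(E(-4), B(L)) - 93) = 9*(0 - 93) = 9*(-93) = -837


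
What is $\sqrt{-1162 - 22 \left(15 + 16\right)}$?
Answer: $2 i \sqrt{461} \approx 42.942 i$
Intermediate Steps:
$\sqrt{-1162 - 22 \left(15 + 16\right)} = \sqrt{-1162 - 682} = \sqrt{-1844} = 2 i \sqrt{461}$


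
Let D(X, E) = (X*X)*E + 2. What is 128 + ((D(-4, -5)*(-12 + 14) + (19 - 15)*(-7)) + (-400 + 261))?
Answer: -195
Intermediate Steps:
D(X, E) = 2 + E*X**2 (D(X, E) = X**2*E + 2 = E*X**2 + 2 = 2 + E*X**2)
128 + ((D(-4, -5)*(-12 + 14) + (19 - 15)*(-7)) + (-400 + 261)) = 128 + (((2 - 5*(-4)**2)*(-12 + 14) + (19 - 15)*(-7)) + (-400 + 261)) = 128 + (((2 - 5*16)*2 + 4*(-7)) - 139) = 128 + (((2 - 80)*2 - 28) - 139) = 128 + ((-78*2 - 28) - 139) = 128 + ((-156 - 28) - 139) = 128 + (-184 - 139) = 128 - 323 = -195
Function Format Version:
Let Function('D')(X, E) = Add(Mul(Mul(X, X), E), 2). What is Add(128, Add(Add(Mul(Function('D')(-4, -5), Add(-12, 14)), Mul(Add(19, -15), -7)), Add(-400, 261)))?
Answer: -195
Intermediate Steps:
Function('D')(X, E) = Add(2, Mul(E, Pow(X, 2))) (Function('D')(X, E) = Add(Mul(Pow(X, 2), E), 2) = Add(Mul(E, Pow(X, 2)), 2) = Add(2, Mul(E, Pow(X, 2))))
Add(128, Add(Add(Mul(Function('D')(-4, -5), Add(-12, 14)), Mul(Add(19, -15), -7)), Add(-400, 261))) = Add(128, Add(Add(Mul(Add(2, Mul(-5, Pow(-4, 2))), Add(-12, 14)), Mul(Add(19, -15), -7)), Add(-400, 261))) = Add(128, Add(Add(Mul(Add(2, Mul(-5, 16)), 2), Mul(4, -7)), -139)) = Add(128, Add(Add(Mul(Add(2, -80), 2), -28), -139)) = Add(128, Add(Add(Mul(-78, 2), -28), -139)) = Add(128, Add(Add(-156, -28), -139)) = Add(128, Add(-184, -139)) = Add(128, -323) = -195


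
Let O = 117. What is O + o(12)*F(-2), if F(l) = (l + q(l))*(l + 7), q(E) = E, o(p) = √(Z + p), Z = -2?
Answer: 117 - 20*√10 ≈ 53.754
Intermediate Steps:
o(p) = √(-2 + p)
F(l) = 2*l*(7 + l) (F(l) = (l + l)*(l + 7) = (2*l)*(7 + l) = 2*l*(7 + l))
O + o(12)*F(-2) = 117 + √(-2 + 12)*(2*(-2)*(7 - 2)) = 117 + √10*(2*(-2)*5) = 117 + √10*(-20) = 117 - 20*√10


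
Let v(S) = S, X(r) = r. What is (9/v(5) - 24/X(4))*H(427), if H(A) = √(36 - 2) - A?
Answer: 8967/5 - 21*√34/5 ≈ 1768.9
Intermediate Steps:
H(A) = √34 - A
(9/v(5) - 24/X(4))*H(427) = (9/5 - 24/4)*(√34 - 1*427) = (9*(⅕) - 24*¼)*(√34 - 427) = (9/5 - 6)*(-427 + √34) = -21*(-427 + √34)/5 = 8967/5 - 21*√34/5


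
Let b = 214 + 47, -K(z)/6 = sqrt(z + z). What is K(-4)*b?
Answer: -3132*I*sqrt(2) ≈ -4429.3*I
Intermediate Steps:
K(z) = -6*sqrt(2)*sqrt(z) (K(z) = -6*sqrt(z + z) = -6*sqrt(2)*sqrt(z))
b = 261
K(-4)*b = -6*sqrt(2)*sqrt(-4)*261 = -6*sqrt(2)*2*I*261 = -12*I*sqrt(2)*261 = -3132*I*sqrt(2)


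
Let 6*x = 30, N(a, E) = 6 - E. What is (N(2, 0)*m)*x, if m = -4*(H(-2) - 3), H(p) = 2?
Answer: 120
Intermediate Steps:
m = 4 (m = -4*(2 - 3) = -4*(-1) = 4)
x = 5 (x = (⅙)*30 = 5)
(N(2, 0)*m)*x = ((6 - 1*0)*4)*5 = ((6 + 0)*4)*5 = (6*4)*5 = 24*5 = 120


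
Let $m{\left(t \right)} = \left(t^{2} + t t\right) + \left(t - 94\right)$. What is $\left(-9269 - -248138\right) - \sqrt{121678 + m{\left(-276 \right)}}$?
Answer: $238869 - 2 \sqrt{68415} \approx 2.3835 \cdot 10^{5}$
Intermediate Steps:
$m{\left(t \right)} = -94 + t + 2 t^{2}$ ($m{\left(t \right)} = \left(t^{2} + t^{2}\right) + \left(-94 + t\right) = 2 t^{2} + \left(-94 + t\right) = -94 + t + 2 t^{2}$)
$\left(-9269 - -248138\right) - \sqrt{121678 + m{\left(-276 \right)}} = \left(-9269 - -248138\right) - \sqrt{121678 - \left(370 - 152352\right)} = \left(-9269 + 248138\right) - \sqrt{121678 - -151982} = 238869 - \sqrt{121678 - -151982} = 238869 - \sqrt{121678 + 151982} = 238869 - \sqrt{273660} = 238869 - 2 \sqrt{68415}$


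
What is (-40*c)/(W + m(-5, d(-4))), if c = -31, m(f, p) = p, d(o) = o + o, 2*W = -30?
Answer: -1240/23 ≈ -53.913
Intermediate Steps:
W = -15 (W = (1/2)*(-30) = -15)
d(o) = 2*o
(-40*c)/(W + m(-5, d(-4))) = (-40*(-31))/(-15 + 2*(-4)) = 1240/(-15 - 8) = 1240/(-23) = 1240*(-1/23) = -1240/23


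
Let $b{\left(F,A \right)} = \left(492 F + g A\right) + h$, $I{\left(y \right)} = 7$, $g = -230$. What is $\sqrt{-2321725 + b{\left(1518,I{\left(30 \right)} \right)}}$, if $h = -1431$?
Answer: $i \sqrt{1577910} \approx 1256.1 i$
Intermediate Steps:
$b{\left(F,A \right)} = -1431 - 230 A + 492 F$ ($b{\left(F,A \right)} = \left(492 F - 230 A\right) - 1431 = \left(- 230 A + 492 F\right) - 1431 = -1431 - 230 A + 492 F$)
$\sqrt{-2321725 + b{\left(1518,I{\left(30 \right)} \right)}} = \sqrt{-2321725 - -743815} = \sqrt{-2321725 + 743815} = \sqrt{-1577910} = i \sqrt{1577910}$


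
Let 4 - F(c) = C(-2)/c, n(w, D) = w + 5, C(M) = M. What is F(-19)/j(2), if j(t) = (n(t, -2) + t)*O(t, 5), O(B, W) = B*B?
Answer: 37/342 ≈ 0.10819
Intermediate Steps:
n(w, D) = 5 + w
F(c) = 4 + 2/c (F(c) = 4 - (-2)/c = 4 + 2/c)
O(B, W) = B**2
j(t) = t**2*(5 + 2*t) (j(t) = ((5 + t) + t)*t**2 = (5 + 2*t)*t**2 = t**2*(5 + 2*t))
F(-19)/j(2) = (4 + 2/(-19))/((2**2*(5 + 2*2))) = (4 + 2*(-1/19))/((4*(5 + 4))) = (4 - 2/19)/((4*9)) = (74/19)/36 = (74/19)*(1/36) = 37/342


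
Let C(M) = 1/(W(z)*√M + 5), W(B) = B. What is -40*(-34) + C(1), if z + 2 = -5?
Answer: 2719/2 ≈ 1359.5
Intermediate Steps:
z = -7 (z = -2 - 5 = -7)
C(M) = 1/(5 - 7*√M) (C(M) = 1/(-7*√M + 5) = 1/(5 - 7*√M))
-40*(-34) + C(1) = -40*(-34) + 1/(5 - 7*√1) = 1360 + 1/(5 - 7*1) = 1360 + 1/(5 - 7) = 1360 + 1/(-2) = 1360 - ½ = 2719/2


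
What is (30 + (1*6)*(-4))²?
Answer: 36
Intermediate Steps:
(30 + (1*6)*(-4))² = (30 + 6*(-4))² = (30 - 24)² = 6² = 36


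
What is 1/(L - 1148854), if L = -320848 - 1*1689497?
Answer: -1/3159199 ≈ -3.1654e-7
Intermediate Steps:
L = -2010345 (L = -320848 - 1689497 = -2010345)
1/(L - 1148854) = 1/(-2010345 - 1148854) = 1/(-3159199) = -1/3159199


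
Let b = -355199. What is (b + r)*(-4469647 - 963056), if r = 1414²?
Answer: -8932433974491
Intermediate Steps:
r = 1999396
(b + r)*(-4469647 - 963056) = (-355199 + 1999396)*(-4469647 - 963056) = 1644197*(-5432703) = -8932433974491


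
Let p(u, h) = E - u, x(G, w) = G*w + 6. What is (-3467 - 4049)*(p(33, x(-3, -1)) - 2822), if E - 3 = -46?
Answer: 21781368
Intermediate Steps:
x(G, w) = 6 + G*w
E = -43 (E = 3 - 46 = -43)
p(u, h) = -43 - u
(-3467 - 4049)*(p(33, x(-3, -1)) - 2822) = (-3467 - 4049)*((-43 - 1*33) - 2822) = -7516*((-43 - 33) - 2822) = -7516*(-76 - 2822) = -7516*(-2898) = 21781368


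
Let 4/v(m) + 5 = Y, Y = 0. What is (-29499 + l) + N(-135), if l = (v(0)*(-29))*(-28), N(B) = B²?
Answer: -59618/5 ≈ -11924.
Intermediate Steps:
v(m) = -⅘ (v(m) = 4/(-5 + 0) = 4/(-5) = 4*(-⅕) = -⅘)
l = -3248/5 (l = -⅘*(-29)*(-28) = (116/5)*(-28) = -3248/5 ≈ -649.60)
(-29499 + l) + N(-135) = (-29499 - 3248/5) + (-135)² = -150743/5 + 18225 = -59618/5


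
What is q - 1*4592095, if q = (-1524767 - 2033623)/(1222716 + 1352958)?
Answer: -1971290542570/429279 ≈ -4.5921e+6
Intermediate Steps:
q = -593065/429279 (q = -3558390/2575674 = -3558390*1/2575674 = -593065/429279 ≈ -1.3815)
q - 1*4592095 = -593065/429279 - 1*4592095 = -593065/429279 - 4592095 = -1971290542570/429279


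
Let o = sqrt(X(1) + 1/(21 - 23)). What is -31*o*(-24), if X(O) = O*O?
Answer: 372*sqrt(2) ≈ 526.09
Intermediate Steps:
X(O) = O**2
o = sqrt(2)/2 (o = sqrt(1**2 + 1/(21 - 23)) = sqrt(1 + 1/(-2)) = sqrt(1 - 1/2) = sqrt(1/2) = sqrt(2)/2 ≈ 0.70711)
-31*o*(-24) = -31*sqrt(2)/2*(-24) = 372*sqrt(2)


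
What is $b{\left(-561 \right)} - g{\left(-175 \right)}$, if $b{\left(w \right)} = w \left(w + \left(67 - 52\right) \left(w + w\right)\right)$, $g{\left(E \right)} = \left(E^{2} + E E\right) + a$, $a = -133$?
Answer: $9695234$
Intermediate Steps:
$g{\left(E \right)} = -133 + 2 E^{2}$ ($g{\left(E \right)} = \left(E^{2} + E E\right) - 133 = \left(E^{2} + E^{2}\right) - 133 = 2 E^{2} - 133 = -133 + 2 E^{2}$)
$b{\left(w \right)} = 31 w^{2}$ ($b{\left(w \right)} = w \left(w + 15 \cdot 2 w\right) = w \left(w + 30 w\right) = w 31 w = 31 w^{2}$)
$b{\left(-561 \right)} - g{\left(-175 \right)} = 31 \left(-561\right)^{2} - \left(-133 + 2 \left(-175\right)^{2}\right) = 31 \cdot 314721 - \left(-133 + 2 \cdot 30625\right) = 9756351 - \left(-133 + 61250\right) = 9756351 - 61117 = 9695234$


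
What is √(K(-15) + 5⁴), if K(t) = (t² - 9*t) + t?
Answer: √970 ≈ 31.145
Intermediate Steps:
K(t) = t² - 8*t
√(K(-15) + 5⁴) = √(-15*(-8 - 15) + 5⁴) = √(-15*(-23) + 625) = √(345 + 625) = √970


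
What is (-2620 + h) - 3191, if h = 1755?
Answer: -4056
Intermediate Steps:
(-2620 + h) - 3191 = (-2620 + 1755) - 3191 = -865 - 3191 = -4056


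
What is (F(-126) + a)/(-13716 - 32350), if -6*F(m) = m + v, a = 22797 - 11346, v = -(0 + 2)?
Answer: -34417/138198 ≈ -0.24904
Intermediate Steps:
v = -2 (v = -1*2 = -2)
a = 11451
F(m) = ⅓ - m/6 (F(m) = -(m - 2)/6 = -(-2 + m)/6 = ⅓ - m/6)
(F(-126) + a)/(-13716 - 32350) = ((⅓ - ⅙*(-126)) + 11451)/(-13716 - 32350) = ((⅓ + 21) + 11451)/(-46066) = (64/3 + 11451)*(-1/46066) = (34417/3)*(-1/46066) = -34417/138198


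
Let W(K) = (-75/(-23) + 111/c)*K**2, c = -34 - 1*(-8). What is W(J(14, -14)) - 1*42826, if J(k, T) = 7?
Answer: -25639495/598 ≈ -42875.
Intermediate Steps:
c = -26 (c = -34 + 8 = -26)
W(K) = -603*K**2/598 (W(K) = (-75/(-23) + 111/(-26))*K**2 = (-75*(-1/23) + 111*(-1/26))*K**2 = (75/23 - 111/26)*K**2 = -603*K**2/598)
W(J(14, -14)) - 1*42826 = -603/598*7**2 - 1*42826 = -603/598*49 - 42826 = -29547/598 - 42826 = -25639495/598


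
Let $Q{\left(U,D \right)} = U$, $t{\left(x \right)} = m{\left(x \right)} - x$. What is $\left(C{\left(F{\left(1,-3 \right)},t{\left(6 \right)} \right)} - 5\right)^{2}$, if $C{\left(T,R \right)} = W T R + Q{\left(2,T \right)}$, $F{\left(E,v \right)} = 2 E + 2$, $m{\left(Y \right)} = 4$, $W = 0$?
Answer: $9$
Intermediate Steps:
$t{\left(x \right)} = 4 - x$
$F{\left(E,v \right)} = 2 + 2 E$
$C{\left(T,R \right)} = 2$ ($C{\left(T,R \right)} = 0 T R + 2 = 0 R + 2 = 0 + 2 = 2$)
$\left(C{\left(F{\left(1,-3 \right)},t{\left(6 \right)} \right)} - 5\right)^{2} = \left(2 - 5\right)^{2} = \left(-3\right)^{2} = 9$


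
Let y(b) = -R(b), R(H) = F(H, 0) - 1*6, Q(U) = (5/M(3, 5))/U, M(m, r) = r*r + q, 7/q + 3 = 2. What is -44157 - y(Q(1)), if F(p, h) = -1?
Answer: -44164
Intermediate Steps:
q = -7 (q = 7/(-3 + 2) = 7/(-1) = 7*(-1) = -7)
M(m, r) = -7 + r² (M(m, r) = r*r - 7 = r² - 7 = -7 + r²)
Q(U) = 5/(18*U) (Q(U) = (5/(-7 + 5²))/U = (5/(-7 + 25))/U = (5/18)/U = (5*(1/18))/U = 5/(18*U))
R(H) = -7 (R(H) = -1 - 1*6 = -1 - 6 = -7)
y(b) = 7 (y(b) = -1*(-7) = 7)
-44157 - y(Q(1)) = -44157 - 1*7 = -44157 - 7 = -44164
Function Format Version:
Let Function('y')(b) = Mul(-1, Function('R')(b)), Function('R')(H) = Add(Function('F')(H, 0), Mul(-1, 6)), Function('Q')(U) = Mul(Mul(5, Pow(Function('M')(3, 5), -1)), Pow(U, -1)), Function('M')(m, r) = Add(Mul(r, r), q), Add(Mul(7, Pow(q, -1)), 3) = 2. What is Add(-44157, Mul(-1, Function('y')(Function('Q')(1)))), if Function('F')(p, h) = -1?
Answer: -44164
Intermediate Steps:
q = -7 (q = Mul(7, Pow(Add(-3, 2), -1)) = Mul(7, Pow(-1, -1)) = Mul(7, -1) = -7)
Function('M')(m, r) = Add(-7, Pow(r, 2)) (Function('M')(m, r) = Add(Mul(r, r), -7) = Add(Pow(r, 2), -7) = Add(-7, Pow(r, 2)))
Function('Q')(U) = Mul(Rational(5, 18), Pow(U, -1)) (Function('Q')(U) = Mul(Mul(5, Pow(Add(-7, Pow(5, 2)), -1)), Pow(U, -1)) = Mul(Mul(5, Pow(Add(-7, 25), -1)), Pow(U, -1)) = Mul(Mul(5, Pow(18, -1)), Pow(U, -1)) = Mul(Mul(5, Rational(1, 18)), Pow(U, -1)) = Mul(Rational(5, 18), Pow(U, -1)))
Function('R')(H) = -7 (Function('R')(H) = Add(-1, Mul(-1, 6)) = Add(-1, -6) = -7)
Function('y')(b) = 7 (Function('y')(b) = Mul(-1, -7) = 7)
Add(-44157, Mul(-1, Function('y')(Function('Q')(1)))) = Add(-44157, Mul(-1, 7)) = Add(-44157, -7) = -44164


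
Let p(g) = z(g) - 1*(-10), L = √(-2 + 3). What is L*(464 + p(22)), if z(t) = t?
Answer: 496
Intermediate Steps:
L = 1 (L = √1 = 1)
p(g) = 10 + g (p(g) = g - 1*(-10) = g + 10 = 10 + g)
L*(464 + p(22)) = 1*(464 + (10 + 22)) = 1*(464 + 32) = 1*496 = 496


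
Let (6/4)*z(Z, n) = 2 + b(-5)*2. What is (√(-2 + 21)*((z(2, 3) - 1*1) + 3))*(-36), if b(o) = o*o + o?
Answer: -1080*√19 ≈ -4707.6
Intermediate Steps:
b(o) = o + o² (b(o) = o² + o = o + o²)
z(Z, n) = 28 (z(Z, n) = 2*(2 - 5*(1 - 5)*2)/3 = 2*(2 - 5*(-4)*2)/3 = 2*(2 + 20*2)/3 = 2*(2 + 40)/3 = (⅔)*42 = 28)
(√(-2 + 21)*((z(2, 3) - 1*1) + 3))*(-36) = (√(-2 + 21)*((28 - 1*1) + 3))*(-36) = (√19*((28 - 1) + 3))*(-36) = (√19*(27 + 3))*(-36) = (√19*30)*(-36) = (30*√19)*(-36) = -1080*√19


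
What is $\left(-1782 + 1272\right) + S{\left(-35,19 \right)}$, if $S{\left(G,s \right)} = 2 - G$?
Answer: $-473$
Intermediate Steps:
$\left(-1782 + 1272\right) + S{\left(-35,19 \right)} = \left(-1782 + 1272\right) + \left(2 - -35\right) = -510 + \left(2 + 35\right) = -510 + 37 = -473$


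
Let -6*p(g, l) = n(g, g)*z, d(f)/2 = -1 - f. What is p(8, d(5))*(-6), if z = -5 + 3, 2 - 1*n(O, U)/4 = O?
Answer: 48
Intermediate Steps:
n(O, U) = 8 - 4*O
z = -2
d(f) = -2 - 2*f (d(f) = 2*(-1 - f) = -2 - 2*f)
p(g, l) = 8/3 - 4*g/3 (p(g, l) = -(8 - 4*g)*(-2)/6 = -(-16 + 8*g)/6 = 8/3 - 4*g/3)
p(8, d(5))*(-6) = (8/3 - 4/3*8)*(-6) = (8/3 - 32/3)*(-6) = -8*(-6) = 48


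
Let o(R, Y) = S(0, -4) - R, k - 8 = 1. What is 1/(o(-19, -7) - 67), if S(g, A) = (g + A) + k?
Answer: -1/43 ≈ -0.023256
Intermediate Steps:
k = 9 (k = 8 + 1 = 9)
S(g, A) = 9 + A + g (S(g, A) = (g + A) + 9 = (A + g) + 9 = 9 + A + g)
o(R, Y) = 5 - R (o(R, Y) = (9 - 4 + 0) - R = 5 - R)
1/(o(-19, -7) - 67) = 1/((5 - 1*(-19)) - 67) = 1/((5 + 19) - 67) = 1/(24 - 67) = 1/(-43) = -1/43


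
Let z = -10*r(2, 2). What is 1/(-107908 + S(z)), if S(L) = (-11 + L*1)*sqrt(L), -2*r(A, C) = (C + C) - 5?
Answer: I/(4*(-26977*I + 4*sqrt(5))) ≈ -9.2672e-6 + 3.0725e-9*I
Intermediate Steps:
r(A, C) = 5/2 - C (r(A, C) = -((C + C) - 5)/2 = -(2*C - 5)/2 = -(-5 + 2*C)/2 = 5/2 - C)
z = -5 (z = -10*(5/2 - 1*2) = -10*(5/2 - 2) = -10*1/2 = -5)
S(L) = sqrt(L)*(-11 + L) (S(L) = (-11 + L)*sqrt(L) = sqrt(L)*(-11 + L))
1/(-107908 + S(z)) = 1/(-107908 + sqrt(-5)*(-11 - 5)) = 1/(-107908 + (I*sqrt(5))*(-16)) = 1/(-107908 - 16*I*sqrt(5))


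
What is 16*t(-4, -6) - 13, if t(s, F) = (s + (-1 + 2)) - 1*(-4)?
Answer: 3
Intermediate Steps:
t(s, F) = 5 + s (t(s, F) = (s + 1) + 4 = (1 + s) + 4 = 5 + s)
16*t(-4, -6) - 13 = 16*(5 - 4) - 13 = 16*1 - 13 = 16 - 13 = 3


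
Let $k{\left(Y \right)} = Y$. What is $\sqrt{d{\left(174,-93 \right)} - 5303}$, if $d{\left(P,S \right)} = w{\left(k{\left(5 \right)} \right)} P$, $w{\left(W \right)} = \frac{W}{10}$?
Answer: $4 i \sqrt{326} \approx 72.222 i$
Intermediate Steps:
$w{\left(W \right)} = \frac{W}{10}$ ($w{\left(W \right)} = W \frac{1}{10} = \frac{W}{10}$)
$d{\left(P,S \right)} = \frac{P}{2}$ ($d{\left(P,S \right)} = \frac{1}{10} \cdot 5 P = \frac{P}{2}$)
$\sqrt{d{\left(174,-93 \right)} - 5303} = \sqrt{\frac{1}{2} \cdot 174 - 5303} = \sqrt{87 - 5303} = \sqrt{-5216} = 4 i \sqrt{326}$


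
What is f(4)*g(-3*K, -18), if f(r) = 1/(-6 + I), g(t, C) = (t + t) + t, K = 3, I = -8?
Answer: 27/14 ≈ 1.9286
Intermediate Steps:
g(t, C) = 3*t (g(t, C) = 2*t + t = 3*t)
f(r) = -1/14 (f(r) = 1/(-6 - 8) = 1/(-14) = -1/14)
f(4)*g(-3*K, -18) = -3*(-3*3)/14 = -3*(-9)/14 = -1/14*(-27) = 27/14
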